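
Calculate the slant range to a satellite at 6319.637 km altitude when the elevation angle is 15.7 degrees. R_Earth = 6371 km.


h = 6319.637 km, el = 15.7 deg
d = -R_E*sin(el) + sqrt((R_E*sin(el))^2 + 2*R_E*h + h^2)
d = -6371.0000*sin(0.2740167) + sqrt((6371.0000*0.2706004)^2 + 2*6371.0000*6319.637 + 6319.637^2)
d = 9386.1255 km

9386.1255 km


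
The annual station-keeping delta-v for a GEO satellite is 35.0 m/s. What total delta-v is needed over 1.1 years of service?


dV = rate * years = 35.0 * 1.1
dV = 38.5000 m/s

38.5000 m/s


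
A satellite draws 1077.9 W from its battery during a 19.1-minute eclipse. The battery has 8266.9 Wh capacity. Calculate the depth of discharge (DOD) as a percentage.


E_used = P * t / 60 = 1077.9 * 19.1 / 60 = 343.1315 Wh
DOD = E_used / E_total * 100 = 343.1315 / 8266.9 * 100
DOD = 4.1507 %

4.1507 %


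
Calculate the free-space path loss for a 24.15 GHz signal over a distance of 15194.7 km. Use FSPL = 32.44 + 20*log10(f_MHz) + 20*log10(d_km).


f = 24.15 GHz = 24150.0000 MHz
d = 15194.7 km
FSPL = 32.44 + 20*log10(24150.0000) + 20*log10(15194.7)
FSPL = 32.44 + 87.6583 + 83.6338
FSPL = 203.7322 dB

203.7322 dB


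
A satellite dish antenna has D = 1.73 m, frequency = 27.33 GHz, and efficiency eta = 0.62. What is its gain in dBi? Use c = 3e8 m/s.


lambda = c/f = 3e8 / 2.733e+10 = 0.01097695 m
G = eta*(pi*D/lambda)^2 = 0.62*(pi*1.73/0.01097695)^2
G = 151991.8829 (linear)
G = 10*log10(151991.8829) = 51.8182 dBi

51.8182 dBi


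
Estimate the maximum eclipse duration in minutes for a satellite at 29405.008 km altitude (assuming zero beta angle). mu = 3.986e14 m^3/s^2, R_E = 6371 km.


r = 35776.0080 km
T = 1122.4003 min
Eclipse fraction = arcsin(R_E/r)/pi = arcsin(6371.0000/35776.0080)/pi
= arcsin(0.1780802)/pi = 0.05698866
Eclipse duration = 0.05698866 * 1122.4003 = 63.9641 min

63.9641 minutes


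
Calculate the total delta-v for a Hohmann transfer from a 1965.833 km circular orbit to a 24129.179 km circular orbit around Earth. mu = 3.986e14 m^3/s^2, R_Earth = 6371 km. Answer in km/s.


r1 = 8336.8330 km = 8.336833e+06 m
r2 = 30500.1790 km = 3.0500179e+07 m
dv1 = sqrt(mu/r1)*(sqrt(2*r2/(r1+r2)) - 1) = 1751.2378 m/s
dv2 = sqrt(mu/r2)*(1 - sqrt(2*r1/(r1+r2))) = 1246.3760 m/s
total dv = |dv1| + |dv2| = 1751.2378 + 1246.3760 = 2997.6138 m/s = 2.9976 km/s

2.9976 km/s


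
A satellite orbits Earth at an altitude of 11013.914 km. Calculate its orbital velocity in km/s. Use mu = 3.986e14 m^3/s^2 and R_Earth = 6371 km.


r = R_E + alt = 6371.0 + 11013.914 = 17384.9140 km = 1.7384914e+07 m
v = sqrt(mu/r) = sqrt(3.986e14 / 1.7384914e+07) = 4788.3113 m/s = 4.7883 km/s

4.7883 km/s


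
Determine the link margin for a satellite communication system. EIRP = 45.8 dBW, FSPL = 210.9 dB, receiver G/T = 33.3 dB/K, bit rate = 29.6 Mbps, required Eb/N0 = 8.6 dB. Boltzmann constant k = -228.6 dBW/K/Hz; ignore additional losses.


C/N0 = EIRP - FSPL + G/T - k = 45.8 - 210.9 + 33.3 - (-228.6)
C/N0 = 96.8000 dB-Hz
R_b = 29.6 Mbps = 2.96e+07 bps -> 10*log10(R_b) = 74.7129 dB-Hz
Eb/N0 = C/N0 - 10*log10(R_b) = 96.8000 - 74.7129 = 22.0871 dB
Margin = Eb/N0 - Eb/N0_req = 22.0871 - 8.6 = 13.4871 dB (link closes)

13.4871 dB


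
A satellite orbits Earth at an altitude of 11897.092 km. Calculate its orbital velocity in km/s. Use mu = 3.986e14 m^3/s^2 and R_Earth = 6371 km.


r = R_E + alt = 6371.0 + 11897.092 = 18268.0920 km = 1.8268092e+07 m
v = sqrt(mu/r) = sqrt(3.986e14 / 1.8268092e+07) = 4671.1311 m/s = 4.6711 km/s

4.6711 km/s


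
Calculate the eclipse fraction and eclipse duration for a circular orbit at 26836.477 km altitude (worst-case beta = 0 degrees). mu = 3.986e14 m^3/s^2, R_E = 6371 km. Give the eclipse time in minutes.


r = 33207.4770 km
T = 1003.7228 min
Eclipse fraction = arcsin(R_E/r)/pi = arcsin(6371.0000/33207.4770)/pi
= arcsin(0.1918544)/pi = 0.06145013
Eclipse duration = 0.06145013 * 1003.7228 = 61.6789 min

61.6789 minutes


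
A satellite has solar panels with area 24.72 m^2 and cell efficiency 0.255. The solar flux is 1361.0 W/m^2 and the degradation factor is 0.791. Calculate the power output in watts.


P = area * eta * S * degradation
P = 24.72 * 0.255 * 1361.0 * 0.791
P = 6786.1469 W

6786.1469 W


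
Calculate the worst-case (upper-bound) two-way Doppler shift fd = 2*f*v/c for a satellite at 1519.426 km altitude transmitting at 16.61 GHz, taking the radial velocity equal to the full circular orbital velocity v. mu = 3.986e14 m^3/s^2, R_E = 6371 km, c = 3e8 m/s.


r = 7.890426e+06 m
v = sqrt(mu/r) = 7107.5254 m/s (worst-case radial velocity)
f = 16.61 GHz = 1.661e+10 Hz
fd = 2*f*v/c = 2*1.661e+10*7107.5254/3.0e+08
fd = 787039.9815 Hz

787039.9815 Hz


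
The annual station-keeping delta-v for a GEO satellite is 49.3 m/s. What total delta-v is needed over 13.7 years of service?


dV = rate * years = 49.3 * 13.7
dV = 675.4100 m/s

675.4100 m/s


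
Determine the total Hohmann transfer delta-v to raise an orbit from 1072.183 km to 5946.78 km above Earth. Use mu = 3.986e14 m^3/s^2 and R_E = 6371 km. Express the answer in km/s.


r1 = 7443.1830 km = 7.443183e+06 m
r2 = 12317.7800 km = 1.231778e+07 m
dv1 = sqrt(mu/r1)*(sqrt(2*r2/(r1+r2)) - 1) = 852.8878 m/s
dv2 = sqrt(mu/r2)*(1 - sqrt(2*r1/(r1+r2))) = 751.2247 m/s
total dv = |dv1| + |dv2| = 852.8878 + 751.2247 = 1604.1125 m/s = 1.6041 km/s

1.6041 km/s


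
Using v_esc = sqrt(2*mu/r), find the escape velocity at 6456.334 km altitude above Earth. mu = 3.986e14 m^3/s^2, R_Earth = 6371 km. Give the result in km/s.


r = 6371.0 + 6456.334 = 12827.3340 km = 1.2827334e+07 m
v_esc = sqrt(2*mu/r) = sqrt(2*3.986e14 / 1.2827334e+07)
v_esc = 7883.4341 m/s = 7.8834 km/s

7.8834 km/s


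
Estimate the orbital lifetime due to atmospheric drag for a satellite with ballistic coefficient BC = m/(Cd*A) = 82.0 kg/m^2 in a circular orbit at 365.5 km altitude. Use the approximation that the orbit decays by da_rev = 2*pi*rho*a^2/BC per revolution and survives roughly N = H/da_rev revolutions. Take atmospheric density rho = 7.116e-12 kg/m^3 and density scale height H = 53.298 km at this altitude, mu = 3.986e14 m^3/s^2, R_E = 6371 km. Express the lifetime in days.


a = R_E + alt = 6736.5000 km = 6.7365e+06 m
da_rev = 2*pi*rho*a^2/BC = 2*pi*7.116e-12*(6.7365e+06)^2/82.0 = 24.744039 m per revolution
N = H/da_rev = 53298.0000 m / 24.744039 m = 2153.9734 revolutions
P = 2*pi*sqrt(a^3/mu) = 5502.5335 s
lifetime = N*P = 2153.9734 * 5502.5335 = 1.1852311e+07 s = 137.1795 days

137.1795 days


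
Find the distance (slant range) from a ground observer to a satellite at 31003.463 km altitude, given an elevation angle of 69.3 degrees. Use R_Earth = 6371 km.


h = 31003.463 km, el = 69.3 deg
d = -R_E*sin(el) + sqrt((R_E*sin(el))^2 + 2*R_E*h + h^2)
d = -6371.0000*sin(1.2095) + sqrt((6371.0000*0.935444)^2 + 2*6371.0000*31003.463 + 31003.463^2)
d = 31346.8409 km

31346.8409 km


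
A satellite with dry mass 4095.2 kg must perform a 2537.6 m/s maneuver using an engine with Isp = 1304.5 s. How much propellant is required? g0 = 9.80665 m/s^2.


ve = Isp * g0 = 1304.5 * 9.80665 = 12792.774925 m/s
mass ratio = exp(dv/ve) = exp(2537.6/12792.774925) = 1.21940370
m_prop = m_dry * (mr - 1) = 4095.2 * (1.21940370 - 1)
m_prop = 898.5020 kg

898.5020 kg


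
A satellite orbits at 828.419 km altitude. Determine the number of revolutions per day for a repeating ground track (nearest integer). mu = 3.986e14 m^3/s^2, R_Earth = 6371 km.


r = 7.199419e+06 m
T = 2*pi*sqrt(r^3/mu) = 6079.3535 s = 101.3226 min
revs/day = 1440 / 101.3226 = 14.2120
Rounded: 14 revolutions per day

14 revolutions per day


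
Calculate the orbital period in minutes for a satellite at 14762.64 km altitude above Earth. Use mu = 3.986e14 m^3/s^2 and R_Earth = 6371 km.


r = 21133.6400 km = 2.113364e+07 m
T = 2*pi*sqrt(r^3/mu) = 2*pi*sqrt(9.4389333e+21 / 3.986e14)
T = 30575.4374 s = 509.5906 min

509.5906 minutes


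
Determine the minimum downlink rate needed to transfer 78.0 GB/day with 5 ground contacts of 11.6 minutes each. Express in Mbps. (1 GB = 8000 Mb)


total contact time = 5 * 11.6 * 60 = 3480.0000 s
data = 78.0 GB = 624000.0000 Mb
rate = 624000.0000 / 3480.0000 = 179.3103 Mbps

179.3103 Mbps


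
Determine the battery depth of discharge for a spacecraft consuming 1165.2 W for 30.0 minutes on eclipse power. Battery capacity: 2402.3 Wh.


E_used = P * t / 60 = 1165.2 * 30.0 / 60 = 582.6000 Wh
DOD = E_used / E_total * 100 = 582.6000 / 2402.3 * 100
DOD = 24.2518 %

24.2518 %


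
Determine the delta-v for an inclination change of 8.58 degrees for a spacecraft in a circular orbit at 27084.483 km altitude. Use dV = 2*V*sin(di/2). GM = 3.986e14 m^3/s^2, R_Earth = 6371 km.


r = 33455.4830 km = 3.3455483e+07 m
V = sqrt(mu/r) = 3451.7155 m/s
di = 8.58 deg = 0.1497492 rad
dV = 2*V*sin(di/2) = 2*3451.7155*sin(0.07487462)
dV = 516.4090 m/s = 0.516409 km/s

0.5164 km/s


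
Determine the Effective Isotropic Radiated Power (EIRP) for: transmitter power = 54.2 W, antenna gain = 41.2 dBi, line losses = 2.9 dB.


Pt = 54.2 W = 17.3400 dBW
EIRP = Pt_dBW + Gt - losses = 17.3400 + 41.2 - 2.9 = 55.6400 dBW

55.6400 dBW


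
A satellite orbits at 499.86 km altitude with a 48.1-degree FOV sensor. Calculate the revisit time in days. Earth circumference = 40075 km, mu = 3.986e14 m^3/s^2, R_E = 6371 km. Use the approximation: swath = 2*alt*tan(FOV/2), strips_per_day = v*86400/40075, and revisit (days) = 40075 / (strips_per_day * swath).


swath = 2*499.86*tan(0.4197517) = 446.1498 km
v = sqrt(mu/r) = 7616.6342 m/s = 7.6166 km/s
strips/day = v*86400/40075 = 7.6166*86400/40075 = 16.4211
coverage/day = strips * swath = 16.4211 * 446.1498 = 7326.2882 km
revisit = 40075 / 7326.2882 = 5.4700 days

5.4700 days


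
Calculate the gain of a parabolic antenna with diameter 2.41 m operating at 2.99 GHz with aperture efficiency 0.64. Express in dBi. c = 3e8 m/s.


lambda = c/f = 3e8 / 2.99e+09 = 0.1003344 m
G = eta*(pi*D/lambda)^2 = 0.64*(pi*2.41/0.1003344)^2
G = 3644.2962 (linear)
G = 10*log10(3644.2962) = 35.6161 dBi

35.6161 dBi


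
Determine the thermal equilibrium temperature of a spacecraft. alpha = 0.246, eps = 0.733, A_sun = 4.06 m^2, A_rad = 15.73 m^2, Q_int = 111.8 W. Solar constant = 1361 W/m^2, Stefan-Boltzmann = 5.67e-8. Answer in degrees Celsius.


Numerator = alpha*S*A_sun + Q_int = 0.246*1361*4.06 + 111.8 = 1471.1124 W
Denominator = eps*sigma*A_rad = 0.733*5.67e-8*15.73 = 6.537561e-07 W/K^4
T^4 = 2.2502465e+09 K^4
T = 217.7998 K = -55.3502 C

-55.3502 degrees Celsius


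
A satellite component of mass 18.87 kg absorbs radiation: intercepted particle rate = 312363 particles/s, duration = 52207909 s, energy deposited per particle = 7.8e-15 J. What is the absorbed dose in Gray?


Total energy deposited = rate * time * E_per
  = 312363 * 52207909 * 7.8e-15 = 0.127201 J
Dose = E_total / mass = 0.127201 / 18.87
Dose = 0.006740911 Gy

0.0067 Gy


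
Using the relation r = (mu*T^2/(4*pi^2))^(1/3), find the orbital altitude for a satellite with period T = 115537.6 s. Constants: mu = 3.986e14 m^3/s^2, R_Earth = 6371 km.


T = 115537.6 s
r = (mu*T^2/(4*pi^2))^(1/3) = (3.986e14 * 115537.6^2 / (4*pi^2))^(1/3)
r = 5.1271349e+07 m = 51271.3493 km
alt = r - R_E = 51271.3493 - 6371 = 44900.3493 km

44900.3493 km


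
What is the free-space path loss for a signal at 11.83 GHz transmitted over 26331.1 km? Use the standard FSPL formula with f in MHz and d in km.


f = 11.83 GHz = 11830.0000 MHz
d = 26331.1 km
FSPL = 32.44 + 20*log10(11830.0000) + 20*log10(26331.1)
FSPL = 32.44 + 81.4597 + 88.4094
FSPL = 202.3091 dB

202.3091 dB


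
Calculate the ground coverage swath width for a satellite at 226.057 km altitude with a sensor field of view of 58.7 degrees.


FOV = 58.7 deg = 1.0245 rad
swath = 2 * alt * tan(FOV/2) = 2 * 226.057 * tan(0.5122541)
swath = 2 * 226.057 * 0.5623219
swath = 254.2336 km

254.2336 km


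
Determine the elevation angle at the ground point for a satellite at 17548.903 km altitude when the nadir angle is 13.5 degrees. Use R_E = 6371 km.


r = R_E + alt = 23919.9030 km
Law of sines in the satellite / Earth-center / ground-point triangle:
  sin(nadir)/R_E = sin(90 + el)/r  =>  cos(el) = (r/R_E)*sin(nadir)
cos(el) = (23919.9030 / 6371.0000) * sin(13.5 deg) = 0.87647
el = arccos(0.87647) = 28.7806 deg
(Earth-central angle = 90 - nadir - el = 47.7194 deg)

28.7806 degrees


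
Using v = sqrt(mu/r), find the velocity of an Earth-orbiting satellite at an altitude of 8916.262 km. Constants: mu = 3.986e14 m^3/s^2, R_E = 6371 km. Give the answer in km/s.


r = R_E + alt = 6371.0 + 8916.262 = 15287.2620 km = 1.5287262e+07 m
v = sqrt(mu/r) = sqrt(3.986e14 / 1.5287262e+07) = 5106.2702 m/s = 5.1063 km/s

5.1063 km/s


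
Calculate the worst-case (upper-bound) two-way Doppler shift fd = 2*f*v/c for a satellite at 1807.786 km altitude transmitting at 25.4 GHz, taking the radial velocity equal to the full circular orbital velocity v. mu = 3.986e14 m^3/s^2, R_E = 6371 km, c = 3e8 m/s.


r = 8.178786e+06 m
v = sqrt(mu/r) = 6981.1059 m/s (worst-case radial velocity)
f = 25.4 GHz = 2.54e+10 Hz
fd = 2*f*v/c = 2*2.54e+10*6981.1059/3.0e+08
fd = 1.1821339e+06 Hz

1.1821e+06 Hz


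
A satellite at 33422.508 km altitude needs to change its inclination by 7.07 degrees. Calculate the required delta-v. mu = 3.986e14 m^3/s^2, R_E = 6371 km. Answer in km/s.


r = 39793.5080 km = 3.9793508e+07 m
V = sqrt(mu/r) = 3164.9185 m/s
di = 7.07 deg = 0.1233948 rad
dV = 2*V*sin(di/2) = 2*3164.9185*sin(0.06169739)
dV = 390.2867 m/s = 0.3902867 km/s

0.3903 km/s


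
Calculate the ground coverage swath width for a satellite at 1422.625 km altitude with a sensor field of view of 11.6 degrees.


FOV = 11.6 deg = 0.2024582 rad
swath = 2 * alt * tan(FOV/2) = 2 * 1422.625 * tan(0.1012291)
swath = 2 * 1422.625 * 0.1015763
swath = 289.0100 km

289.0100 km


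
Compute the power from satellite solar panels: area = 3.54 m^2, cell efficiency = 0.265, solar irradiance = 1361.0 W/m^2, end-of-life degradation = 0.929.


P = area * eta * S * degradation
P = 3.54 * 0.265 * 1361.0 * 0.929
P = 1186.1046 W

1186.1046 W


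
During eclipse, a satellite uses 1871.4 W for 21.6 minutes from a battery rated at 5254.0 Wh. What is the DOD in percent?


E_used = P * t / 60 = 1871.4 * 21.6 / 60 = 673.7040 Wh
DOD = E_used / E_total * 100 = 673.7040 / 5254.0 * 100
DOD = 12.8227 %

12.8227 %


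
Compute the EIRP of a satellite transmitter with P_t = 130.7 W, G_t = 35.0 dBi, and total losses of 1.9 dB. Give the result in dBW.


Pt = 130.7 W = 21.1628 dBW
EIRP = Pt_dBW + Gt - losses = 21.1628 + 35.0 - 1.9 = 54.2628 dBW

54.2628 dBW


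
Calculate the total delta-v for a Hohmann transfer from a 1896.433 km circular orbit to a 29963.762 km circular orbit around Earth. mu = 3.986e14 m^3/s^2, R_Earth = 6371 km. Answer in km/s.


r1 = 8267.4330 km = 8.267433e+06 m
r2 = 36334.7620 km = 3.6334762e+07 m
dv1 = sqrt(mu/r1)*(sqrt(2*r2/(r1+r2)) - 1) = 1919.4344 m/s
dv2 = sqrt(mu/r2)*(1 - sqrt(2*r1/(r1+r2))) = 1295.4847 m/s
total dv = |dv1| + |dv2| = 1919.4344 + 1295.4847 = 3214.9191 m/s = 3.2149 km/s

3.2149 km/s


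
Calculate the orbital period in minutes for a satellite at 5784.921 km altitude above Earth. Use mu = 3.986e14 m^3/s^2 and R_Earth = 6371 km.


r = 12155.9210 km = 1.2155921e+07 m
T = 2*pi*sqrt(r^3/mu) = 2*pi*sqrt(1.7962369e+21 / 3.986e14)
T = 13338.0710 s = 222.3012 min

222.3012 minutes


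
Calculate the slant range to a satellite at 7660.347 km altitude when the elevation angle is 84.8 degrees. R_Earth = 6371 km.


h = 7660.347 km, el = 84.8 deg
d = -R_E*sin(el) + sqrt((R_E*sin(el))^2 + 2*R_E*h + h^2)
d = -6371.0000*sin(1.4800) + sqrt((6371.0000*0.9958844)^2 + 2*6371.0000*7660.347 + 7660.347^2)
d = 7674.6814 km

7674.6814 km


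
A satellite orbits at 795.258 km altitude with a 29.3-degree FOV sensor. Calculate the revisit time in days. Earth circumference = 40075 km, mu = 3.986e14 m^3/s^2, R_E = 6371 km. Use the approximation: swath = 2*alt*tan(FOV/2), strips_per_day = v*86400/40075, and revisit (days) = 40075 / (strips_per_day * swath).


swath = 2*795.258*tan(0.2556907) = 415.7809 km
v = sqrt(mu/r) = 7458.0008 m/s = 7.4580 km/s
strips/day = v*86400/40075 = 7.4580*86400/40075 = 16.0791
coverage/day = strips * swath = 16.0791 * 415.7809 = 6685.3963 km
revisit = 40075 / 6685.3963 = 5.9944 days

5.9944 days


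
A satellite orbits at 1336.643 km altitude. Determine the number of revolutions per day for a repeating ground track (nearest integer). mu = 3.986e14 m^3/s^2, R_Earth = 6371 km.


r = 7.707643e+06 m
T = 2*pi*sqrt(r^3/mu) = 6734.3178 s = 112.2386 min
revs/day = 1440 / 112.2386 = 12.8298
Rounded: 13 revolutions per day

13 revolutions per day


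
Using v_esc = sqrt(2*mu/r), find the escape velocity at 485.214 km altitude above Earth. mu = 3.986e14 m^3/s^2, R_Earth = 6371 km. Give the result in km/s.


r = 6371.0 + 485.214 = 6856.2140 km = 6.856214e+06 m
v_esc = sqrt(2*mu/r) = sqrt(2*3.986e14 / 6.856214e+06)
v_esc = 10783.0461 m/s = 10.7830 km/s

10.7830 km/s


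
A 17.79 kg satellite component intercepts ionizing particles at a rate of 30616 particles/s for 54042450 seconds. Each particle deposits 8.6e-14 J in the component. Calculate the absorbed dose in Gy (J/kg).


Total energy deposited = rate * time * E_per
  = 30616 * 54042450 * 8.6e-14 = 0.1422925 J
Dose = E_total / mass = 0.1422925 / 17.79
Dose = 0.007998453 Gy

0.0080 Gy


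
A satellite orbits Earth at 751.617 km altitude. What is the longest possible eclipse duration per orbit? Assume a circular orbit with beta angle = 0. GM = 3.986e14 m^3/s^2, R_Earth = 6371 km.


r = 7122.6170 km
T = 99.7056 min
Eclipse fraction = arcsin(R_E/r)/pi = arcsin(6371.0000/7122.6170)/pi
= arcsin(0.8944746)/pi = 0.3524501
Eclipse duration = 0.3524501 * 99.7056 = 35.1412 min

35.1412 minutes


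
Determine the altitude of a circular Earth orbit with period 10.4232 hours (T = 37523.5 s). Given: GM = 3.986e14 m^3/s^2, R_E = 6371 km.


T = 37523.5 s
r = (mu*T^2/(4*pi^2))^(1/3) = (3.986e14 * 37523.5^2 / (4*pi^2))^(1/3)
r = 2.4224868e+07 m = 24224.8676 km
alt = r - R_E = 24224.8676 - 6371 = 17853.8676 km

17853.8676 km


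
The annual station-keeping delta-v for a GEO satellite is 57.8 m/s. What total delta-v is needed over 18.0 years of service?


dV = rate * years = 57.8 * 18.0
dV = 1040.4000 m/s

1040.4000 m/s


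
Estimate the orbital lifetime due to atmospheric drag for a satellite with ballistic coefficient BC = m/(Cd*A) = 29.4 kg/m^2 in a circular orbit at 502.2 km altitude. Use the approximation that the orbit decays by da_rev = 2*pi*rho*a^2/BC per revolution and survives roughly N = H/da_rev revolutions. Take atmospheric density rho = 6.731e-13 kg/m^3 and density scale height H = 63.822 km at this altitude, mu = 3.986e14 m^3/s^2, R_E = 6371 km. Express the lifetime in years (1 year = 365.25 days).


a = R_E + alt = 6873.2000 km = 6.8732e+06 m
da_rev = 2*pi*rho*a^2/BC = 2*pi*6.731e-13*(6.8732e+06)^2/29.4 = 6.795636 m per revolution
N = H/da_rev = 63822.0000 m / 6.795636 m = 9391.6158 revolutions
P = 2*pi*sqrt(a^3/mu) = 5670.8700 s
lifetime = N*P = 9391.6158 * 5670.8700 = 5.3258633e+07 s = 616.4194 days
years = 616.4194 / 365.25 = 1.6877 years

1.6877 years


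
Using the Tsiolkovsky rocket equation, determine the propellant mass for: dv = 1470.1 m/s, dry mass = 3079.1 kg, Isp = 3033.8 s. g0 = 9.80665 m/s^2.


ve = Isp * g0 = 3033.8 * 9.80665 = 29751.414770 m/s
mass ratio = exp(dv/ve) = exp(1470.1/29751.414770) = 1.05065395
m_prop = m_dry * (mr - 1) = 3079.1 * (1.05065395 - 1)
m_prop = 155.9686 kg

155.9686 kg


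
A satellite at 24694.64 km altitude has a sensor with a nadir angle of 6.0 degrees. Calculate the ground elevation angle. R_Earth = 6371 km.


r = R_E + alt = 31065.6400 km
Law of sines in the satellite / Earth-center / ground-point triangle:
  sin(nadir)/R_E = sin(90 + el)/r  =>  cos(el) = (r/R_E)*sin(nadir)
cos(el) = (31065.6400 / 6371.0000) * sin(6.0 deg) = 0.5096914
el = arccos(0.5096914) = 59.3567 deg
(Earth-central angle = 90 - nadir - el = 24.6433 deg)

59.3567 degrees


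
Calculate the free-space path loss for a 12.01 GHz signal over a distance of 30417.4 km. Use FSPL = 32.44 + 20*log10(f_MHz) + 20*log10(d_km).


f = 12.01 GHz = 12010.0000 MHz
d = 30417.4 km
FSPL = 32.44 + 20*log10(12010.0000) + 20*log10(30417.4)
FSPL = 32.44 + 81.5909 + 89.6624
FSPL = 203.6933 dB

203.6933 dB


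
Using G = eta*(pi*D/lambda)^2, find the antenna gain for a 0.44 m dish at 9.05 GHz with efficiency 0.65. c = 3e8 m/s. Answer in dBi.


lambda = c/f = 3e8 / 9.05e+09 = 0.03314917 m
G = eta*(pi*D/lambda)^2 = 0.65*(pi*0.44/0.03314917)^2
G = 1130.2463 (linear)
G = 10*log10(1130.2463) = 30.5317 dBi

30.5317 dBi


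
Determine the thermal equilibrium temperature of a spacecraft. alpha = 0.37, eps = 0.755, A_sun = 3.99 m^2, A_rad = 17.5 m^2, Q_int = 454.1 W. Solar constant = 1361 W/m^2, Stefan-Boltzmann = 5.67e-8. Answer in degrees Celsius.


Numerator = alpha*S*A_sun + Q_int = 0.37*1361*3.99 + 454.1 = 2463.3443 W
Denominator = eps*sigma*A_rad = 0.755*5.67e-8*17.5 = 7.4914875e-07 W/K^4
T^4 = 3.2881912e+09 K^4
T = 239.4635 K = -33.6865 C

-33.6865 degrees Celsius


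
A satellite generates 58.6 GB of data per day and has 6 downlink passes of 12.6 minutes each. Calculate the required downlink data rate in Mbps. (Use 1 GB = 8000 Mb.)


total contact time = 6 * 12.6 * 60 = 4536.0000 s
data = 58.6 GB = 468800.0000 Mb
rate = 468800.0000 / 4536.0000 = 103.3510 Mbps

103.3510 Mbps


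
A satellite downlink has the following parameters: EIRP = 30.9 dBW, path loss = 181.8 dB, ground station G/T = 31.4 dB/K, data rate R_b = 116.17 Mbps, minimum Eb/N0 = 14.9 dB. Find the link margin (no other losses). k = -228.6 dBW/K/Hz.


C/N0 = EIRP - FSPL + G/T - k = 30.9 - 181.8 + 31.4 - (-228.6)
C/N0 = 109.1000 dB-Hz
R_b = 116.17 Mbps = 1.1617e+08 bps -> 10*log10(R_b) = 80.6509 dB-Hz
Eb/N0 = C/N0 - 10*log10(R_b) = 109.1000 - 80.6509 = 28.4491 dB
Margin = Eb/N0 - Eb/N0_req = 28.4491 - 14.9 = 13.5491 dB (link closes)

13.5491 dB


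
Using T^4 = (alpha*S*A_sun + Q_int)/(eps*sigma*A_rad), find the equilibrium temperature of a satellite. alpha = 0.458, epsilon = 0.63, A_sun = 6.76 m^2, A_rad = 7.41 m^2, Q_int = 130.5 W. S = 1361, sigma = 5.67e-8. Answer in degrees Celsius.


Numerator = alpha*S*A_sun + Q_int = 0.458*1361*6.76 + 130.5 = 4344.2649 W
Denominator = eps*sigma*A_rad = 0.63*5.67e-8*7.41 = 2.6469261e-07 W/K^4
T^4 = 1.641249e+10 K^4
T = 357.9263 K = 84.7763 C

84.7763 degrees Celsius


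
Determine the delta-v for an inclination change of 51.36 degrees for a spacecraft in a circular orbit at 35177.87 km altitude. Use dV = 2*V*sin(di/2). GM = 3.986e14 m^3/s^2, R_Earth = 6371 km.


r = 41548.8700 km = 4.154887e+07 m
V = sqrt(mu/r) = 3097.3411 m/s
di = 51.36 deg = 0.8964011 rad
dV = 2*V*sin(di/2) = 2*3097.3411*sin(0.4482006)
dV = 2684.4316 m/s = 2.6844 km/s

2.6844 km/s


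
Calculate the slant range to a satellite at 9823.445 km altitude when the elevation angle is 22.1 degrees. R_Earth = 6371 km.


h = 9823.445 km, el = 22.1 deg
d = -R_E*sin(el) + sqrt((R_E*sin(el))^2 + 2*R_E*h + h^2)
d = -6371.0000*sin(0.3857178) + sqrt((6371.0000*0.3762243)^2 + 2*6371.0000*9823.445 + 9823.445^2)
d = 12683.3821 km

12683.3821 km


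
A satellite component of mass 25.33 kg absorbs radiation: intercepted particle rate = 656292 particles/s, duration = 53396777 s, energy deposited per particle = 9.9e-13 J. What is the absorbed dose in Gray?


Total energy deposited = rate * time * E_per
  = 656292 * 53396777 * 9.9e-13 = 34.6934 J
Dose = E_total / mass = 34.6934 / 25.33
Dose = 1.3697 Gy

1.3697 Gy


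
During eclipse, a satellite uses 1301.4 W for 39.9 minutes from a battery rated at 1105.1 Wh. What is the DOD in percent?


E_used = P * t / 60 = 1301.4 * 39.9 / 60 = 865.4310 Wh
DOD = E_used / E_total * 100 = 865.4310 / 1105.1 * 100
DOD = 78.3125 %

78.3125 %


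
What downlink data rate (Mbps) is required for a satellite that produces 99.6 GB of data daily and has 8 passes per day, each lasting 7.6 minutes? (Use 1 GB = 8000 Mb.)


total contact time = 8 * 7.6 * 60 = 3648.0000 s
data = 99.6 GB = 796800.0000 Mb
rate = 796800.0000 / 3648.0000 = 218.4211 Mbps

218.4211 Mbps


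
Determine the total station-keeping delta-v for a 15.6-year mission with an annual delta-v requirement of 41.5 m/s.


dV = rate * years = 41.5 * 15.6
dV = 647.4000 m/s

647.4000 m/s


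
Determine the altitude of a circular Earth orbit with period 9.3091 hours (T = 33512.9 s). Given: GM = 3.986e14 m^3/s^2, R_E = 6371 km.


T = 33512.9 s
r = (mu*T^2/(4*pi^2))^(1/3) = (3.986e14 * 33512.9^2 / (4*pi^2))^(1/3)
r = 2.2466419e+07 m = 22466.4193 km
alt = r - R_E = 22466.4193 - 6371 = 16095.4193 km

16095.4193 km


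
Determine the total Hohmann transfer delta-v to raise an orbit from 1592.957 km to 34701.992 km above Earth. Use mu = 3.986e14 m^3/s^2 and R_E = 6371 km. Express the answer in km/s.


r1 = 7963.9570 km = 7.963957e+06 m
r2 = 41072.9920 km = 4.1072992e+07 m
dv1 = sqrt(mu/r1)*(sqrt(2*r2/(r1+r2)) - 1) = 2081.9920 m/s
dv2 = sqrt(mu/r2)*(1 - sqrt(2*r1/(r1+r2))) = 1339.7836 m/s
total dv = |dv1| + |dv2| = 2081.9920 + 1339.7836 = 3421.7755 m/s = 3.4218 km/s

3.4218 km/s


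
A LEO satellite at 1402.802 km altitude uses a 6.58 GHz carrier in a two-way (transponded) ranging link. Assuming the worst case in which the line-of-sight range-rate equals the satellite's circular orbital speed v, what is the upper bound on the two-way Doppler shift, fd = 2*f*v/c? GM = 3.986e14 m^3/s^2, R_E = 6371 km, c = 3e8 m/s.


r = 7.773802e+06 m
v = sqrt(mu/r) = 7160.6411 m/s (worst-case radial velocity)
f = 6.58 GHz = 6.58e+09 Hz
fd = 2*f*v/c = 2*6.58e+09*7160.6411/3.0e+08
fd = 314113.4583 Hz

314113.4583 Hz


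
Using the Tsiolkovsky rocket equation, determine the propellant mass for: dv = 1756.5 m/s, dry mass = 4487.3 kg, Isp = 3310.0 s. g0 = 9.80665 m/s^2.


ve = Isp * g0 = 3310.0 * 9.80665 = 32460.011500 m/s
mass ratio = exp(dv/ve) = exp(1756.5/32460.011500) = 1.05560360
m_prop = m_dry * (mr - 1) = 4487.3 * (1.05560360 - 1)
m_prop = 249.5100 kg

249.5100 kg


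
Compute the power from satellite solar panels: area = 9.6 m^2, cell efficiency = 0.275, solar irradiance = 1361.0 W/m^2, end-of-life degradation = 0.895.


P = area * eta * S * degradation
P = 9.6 * 0.275 * 1361.0 * 0.895
P = 3215.7708 W

3215.7708 W


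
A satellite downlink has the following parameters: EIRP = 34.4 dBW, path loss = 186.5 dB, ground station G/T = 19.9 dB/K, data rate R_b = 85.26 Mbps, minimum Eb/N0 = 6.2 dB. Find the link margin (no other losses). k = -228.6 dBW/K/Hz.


C/N0 = EIRP - FSPL + G/T - k = 34.4 - 186.5 + 19.9 - (-228.6)
C/N0 = 96.4000 dB-Hz
R_b = 85.26 Mbps = 8.526e+07 bps -> 10*log10(R_b) = 79.3075 dB-Hz
Eb/N0 = C/N0 - 10*log10(R_b) = 96.4000 - 79.3075 = 17.0925 dB
Margin = Eb/N0 - Eb/N0_req = 17.0925 - 6.2 = 10.8925 dB (link closes)

10.8925 dB


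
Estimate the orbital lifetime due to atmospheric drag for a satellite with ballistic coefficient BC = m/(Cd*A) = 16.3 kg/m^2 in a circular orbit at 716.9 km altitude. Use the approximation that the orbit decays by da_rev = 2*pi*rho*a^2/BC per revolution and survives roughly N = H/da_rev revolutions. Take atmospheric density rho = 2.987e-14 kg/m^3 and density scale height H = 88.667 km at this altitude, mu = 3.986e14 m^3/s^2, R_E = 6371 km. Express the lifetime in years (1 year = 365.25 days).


a = R_E + alt = 7087.9000 km = 7.0879e+06 m
da_rev = 2*pi*rho*a^2/BC = 2*pi*2.987e-14*(7.0879e+06)^2/16.3 = 0.57844577 m per revolution
N = H/da_rev = 88667.0000 m / 0.57844577 m = 153284.8964 revolutions
P = 2*pi*sqrt(a^3/mu) = 5938.6481 s
lifetime = N*P = 153284.8964 * 5938.6481 = 9.1030506e+08 s = 10535.9382 days
years = 10535.9382 / 365.25 = 28.8458 years

28.8458 years


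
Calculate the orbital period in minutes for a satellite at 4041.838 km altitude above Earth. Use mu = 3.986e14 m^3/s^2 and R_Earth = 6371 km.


r = 10412.8380 km = 1.0412838e+07 m
T = 2*pi*sqrt(r^3/mu) = 2*pi*sqrt(1.1290348e+21 / 3.986e14)
T = 10574.6229 s = 176.2437 min

176.2437 minutes


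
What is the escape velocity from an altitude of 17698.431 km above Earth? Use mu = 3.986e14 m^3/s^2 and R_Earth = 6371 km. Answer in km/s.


r = 6371.0 + 17698.431 = 24069.4310 km = 2.4069431e+07 m
v_esc = sqrt(2*mu/r) = sqrt(2*3.986e14 / 2.4069431e+07)
v_esc = 5755.0716 m/s = 5.7551 km/s

5.7551 km/s


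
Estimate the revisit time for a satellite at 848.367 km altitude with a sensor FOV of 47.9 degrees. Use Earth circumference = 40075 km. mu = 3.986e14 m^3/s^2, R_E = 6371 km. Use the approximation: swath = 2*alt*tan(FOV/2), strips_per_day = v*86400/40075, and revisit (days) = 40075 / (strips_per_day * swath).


swath = 2*848.367*tan(0.4180064) = 753.6611 km
v = sqrt(mu/r) = 7430.5179 m/s = 7.4305 km/s
strips/day = v*86400/40075 = 7.4305*86400/40075 = 16.0199
coverage/day = strips * swath = 16.0199 * 753.6611 = 12073.5622 km
revisit = 40075 / 12073.5622 = 3.3192 days

3.3192 days


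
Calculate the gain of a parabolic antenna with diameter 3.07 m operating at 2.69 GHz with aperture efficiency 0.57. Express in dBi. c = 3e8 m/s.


lambda = c/f = 3e8 / 2.69e+09 = 0.1115242 m
G = eta*(pi*D/lambda)^2 = 0.57*(pi*3.07/0.1115242)^2
G = 4262.9811 (linear)
G = 10*log10(4262.9811) = 36.2971 dBi

36.2971 dBi


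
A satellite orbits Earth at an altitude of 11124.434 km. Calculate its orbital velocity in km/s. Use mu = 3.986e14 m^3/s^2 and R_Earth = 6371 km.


r = R_E + alt = 6371.0 + 11124.434 = 17495.4340 km = 1.7495434e+07 m
v = sqrt(mu/r) = sqrt(3.986e14 / 1.7495434e+07) = 4773.1632 m/s = 4.7732 km/s

4.7732 km/s


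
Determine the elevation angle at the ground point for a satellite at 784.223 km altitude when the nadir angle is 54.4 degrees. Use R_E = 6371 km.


r = R_E + alt = 7155.2230 km
Law of sines in the satellite / Earth-center / ground-point triangle:
  sin(nadir)/R_E = sin(90 + el)/r  =>  cos(el) = (r/R_E)*sin(nadir)
cos(el) = (7155.2230 / 6371.0000) * sin(54.4 deg) = 0.9131875
el = arccos(0.9131875) = 24.0504 deg
(Earth-central angle = 90 - nadir - el = 11.5496 deg)

24.0504 degrees


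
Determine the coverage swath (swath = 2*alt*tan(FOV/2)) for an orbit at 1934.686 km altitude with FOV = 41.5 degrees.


FOV = 41.5 deg = 0.7243116 rad
swath = 2 * alt * tan(FOV/2) = 2 * 1934.686 * tan(0.3621558)
swath = 2 * 1934.686 * 0.3788661
swath = 1465.9739 km

1465.9739 km


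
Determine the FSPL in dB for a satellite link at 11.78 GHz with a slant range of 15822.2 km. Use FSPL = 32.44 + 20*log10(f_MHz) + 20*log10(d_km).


f = 11.78 GHz = 11780.0000 MHz
d = 15822.2 km
FSPL = 32.44 + 20*log10(11780.0000) + 20*log10(15822.2)
FSPL = 32.44 + 81.4229 + 83.9853
FSPL = 197.8482 dB

197.8482 dB


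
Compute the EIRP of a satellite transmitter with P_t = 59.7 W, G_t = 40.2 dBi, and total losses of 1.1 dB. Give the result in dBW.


Pt = 59.7 W = 17.7597 dBW
EIRP = Pt_dBW + Gt - losses = 17.7597 + 40.2 - 1.1 = 56.8597 dBW

56.8597 dBW


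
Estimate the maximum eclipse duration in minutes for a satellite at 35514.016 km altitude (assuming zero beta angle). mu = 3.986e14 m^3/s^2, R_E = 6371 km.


r = 41885.0160 km
T = 1421.8311 min
Eclipse fraction = arcsin(R_E/r)/pi = arcsin(6371.0000/41885.0160)/pi
= arcsin(0.1521069)/pi = 0.0486058
Eclipse duration = 0.0486058 * 1421.8311 = 69.1092 min

69.1092 minutes


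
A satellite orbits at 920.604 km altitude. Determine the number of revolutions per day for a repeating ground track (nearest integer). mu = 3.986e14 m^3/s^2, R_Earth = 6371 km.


r = 7.291604e+06 m
T = 2*pi*sqrt(r^3/mu) = 6196.4911 s = 103.2749 min
revs/day = 1440 / 103.2749 = 13.9434
Rounded: 14 revolutions per day

14 revolutions per day


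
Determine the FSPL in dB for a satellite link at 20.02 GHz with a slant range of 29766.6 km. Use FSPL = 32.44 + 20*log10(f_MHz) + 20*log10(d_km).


f = 20.02 GHz = 20020.0000 MHz
d = 29766.6 km
FSPL = 32.44 + 20*log10(20020.0000) + 20*log10(29766.6)
FSPL = 32.44 + 86.0293 + 89.4746
FSPL = 207.9439 dB

207.9439 dB


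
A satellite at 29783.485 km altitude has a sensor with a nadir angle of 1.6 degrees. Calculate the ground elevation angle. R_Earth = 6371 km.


r = R_E + alt = 36154.4850 km
Law of sines in the satellite / Earth-center / ground-point triangle:
  sin(nadir)/R_E = sin(90 + el)/r  =>  cos(el) = (r/R_E)*sin(nadir)
cos(el) = (36154.4850 / 6371.0000) * sin(1.6 deg) = 0.1584512
el = arccos(0.1584512) = 80.8830 deg
(Earth-central angle = 90 - nadir - el = 7.5170 deg)

80.8830 degrees


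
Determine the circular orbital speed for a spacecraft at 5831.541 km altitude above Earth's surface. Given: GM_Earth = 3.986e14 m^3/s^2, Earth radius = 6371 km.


r = R_E + alt = 6371.0 + 5831.541 = 12202.5410 km = 1.2202541e+07 m
v = sqrt(mu/r) = sqrt(3.986e14 / 1.2202541e+07) = 5715.3589 m/s = 5.7154 km/s

5.7154 km/s


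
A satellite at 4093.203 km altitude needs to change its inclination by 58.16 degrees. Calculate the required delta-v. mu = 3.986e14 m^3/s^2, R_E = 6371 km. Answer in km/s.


r = 10464.2030 km = 1.0464203e+07 m
V = sqrt(mu/r) = 6171.8529 m/s
di = 58.16 deg = 1.0151 rad
dV = 2*V*sin(di/2) = 2*6171.8529*sin(0.5075417)
dV = 5999.4156 m/s = 5.9994 km/s

5.9994 km/s


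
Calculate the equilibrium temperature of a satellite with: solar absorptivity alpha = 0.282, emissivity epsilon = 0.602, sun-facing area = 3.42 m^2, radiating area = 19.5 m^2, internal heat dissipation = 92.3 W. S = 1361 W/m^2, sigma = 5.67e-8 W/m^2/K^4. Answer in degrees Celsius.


Numerator = alpha*S*A_sun + Q_int = 0.282*1361*3.42 + 92.3 = 1404.9028 W
Denominator = eps*sigma*A_rad = 0.602*5.67e-8*19.5 = 6.656013e-07 W/K^4
T^4 = 2.1107273e+09 K^4
T = 214.3424 K = -58.8076 C

-58.8076 degrees Celsius


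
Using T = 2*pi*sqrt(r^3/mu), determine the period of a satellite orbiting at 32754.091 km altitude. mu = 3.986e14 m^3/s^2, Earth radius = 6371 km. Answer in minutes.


r = 39125.0910 km = 3.9125091e+07 m
T = 2*pi*sqrt(r^3/mu) = 2*pi*sqrt(5.9891623e+22 / 3.986e14)
T = 77018.3592 s = 1283.6393 min

1283.6393 minutes


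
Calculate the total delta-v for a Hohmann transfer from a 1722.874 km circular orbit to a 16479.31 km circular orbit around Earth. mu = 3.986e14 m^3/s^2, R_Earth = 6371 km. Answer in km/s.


r1 = 8093.8740 km = 8.093874e+06 m
r2 = 22850.3100 km = 2.285031e+07 m
dv1 = sqrt(mu/r1)*(sqrt(2*r2/(r1+r2)) - 1) = 1510.6606 m/s
dv2 = sqrt(mu/r2)*(1 - sqrt(2*r1/(r1+r2))) = 1155.7672 m/s
total dv = |dv1| + |dv2| = 1510.6606 + 1155.7672 = 2666.4277 m/s = 2.6664 km/s

2.6664 km/s


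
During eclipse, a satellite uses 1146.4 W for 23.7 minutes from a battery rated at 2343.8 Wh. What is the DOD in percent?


E_used = P * t / 60 = 1146.4 * 23.7 / 60 = 452.8280 Wh
DOD = E_used / E_total * 100 = 452.8280 / 2343.8 * 100
DOD = 19.3202 %

19.3202 %


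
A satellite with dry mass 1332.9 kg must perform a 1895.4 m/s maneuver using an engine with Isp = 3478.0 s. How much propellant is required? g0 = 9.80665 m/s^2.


ve = Isp * g0 = 3478.0 * 9.80665 = 34107.528700 m/s
mass ratio = exp(dv/ve) = exp(1895.4/34107.528700) = 1.05714440
m_prop = m_dry * (mr - 1) = 1332.9 * (1.05714440 - 1)
m_prop = 76.1678 kg

76.1678 kg


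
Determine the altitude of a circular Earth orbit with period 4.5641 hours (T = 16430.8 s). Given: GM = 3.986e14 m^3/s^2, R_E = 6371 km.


T = 16430.8 s
r = (mu*T^2/(4*pi^2))^(1/3) = (3.986e14 * 16430.8^2 / (4*pi^2))^(1/3)
r = 1.396899e+07 m = 13968.9895 km
alt = r - R_E = 13968.9895 - 6371 = 7597.9895 km

7597.9895 km


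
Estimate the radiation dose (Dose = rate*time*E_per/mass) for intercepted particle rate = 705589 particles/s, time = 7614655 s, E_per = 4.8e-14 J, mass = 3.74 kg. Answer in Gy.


Total energy deposited = rate * time * E_per
  = 705589 * 7614655 * 4.8e-14 = 0.2578952 J
Dose = E_total / mass = 0.2578952 / 3.74
Dose = 0.06895594 Gy

0.0690 Gy


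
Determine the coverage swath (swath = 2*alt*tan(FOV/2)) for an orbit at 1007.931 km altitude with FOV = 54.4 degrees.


FOV = 54.4 deg = 0.9494591 rad
swath = 2 * alt * tan(FOV/2) = 2 * 1007.931 * tan(0.4747296)
swath = 2 * 1007.931 * 0.5139302
swath = 1036.0123 km

1036.0123 km


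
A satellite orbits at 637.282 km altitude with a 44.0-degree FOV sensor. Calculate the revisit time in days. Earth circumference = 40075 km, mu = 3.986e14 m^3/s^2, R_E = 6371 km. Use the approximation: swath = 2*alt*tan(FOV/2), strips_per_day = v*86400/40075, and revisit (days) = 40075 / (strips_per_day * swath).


swath = 2*637.282*tan(0.3839724) = 514.9573 km
v = sqrt(mu/r) = 7541.5890 m/s = 7.5416 km/s
strips/day = v*86400/40075 = 7.5416*86400/40075 = 16.2593
coverage/day = strips * swath = 16.2593 * 514.9573 = 8372.8687 km
revisit = 40075 / 8372.8687 = 4.7863 days

4.7863 days


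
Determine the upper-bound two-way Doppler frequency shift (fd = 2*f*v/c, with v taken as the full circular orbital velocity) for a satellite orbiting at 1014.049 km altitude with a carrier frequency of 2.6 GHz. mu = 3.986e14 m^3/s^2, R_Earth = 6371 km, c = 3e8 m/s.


r = 7.385049e+06 m
v = sqrt(mu/r) = 7346.6941 m/s (worst-case radial velocity)
f = 2.6 GHz = 2.6e+09 Hz
fd = 2*f*v/c = 2*2.6e+09*7346.6941/3.0e+08
fd = 127342.6976 Hz

127342.6976 Hz


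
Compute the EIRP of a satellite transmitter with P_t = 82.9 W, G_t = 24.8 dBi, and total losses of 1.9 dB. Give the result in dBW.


Pt = 82.9 W = 19.1855 dBW
EIRP = Pt_dBW + Gt - losses = 19.1855 + 24.8 - 1.9 = 42.0855 dBW

42.0855 dBW


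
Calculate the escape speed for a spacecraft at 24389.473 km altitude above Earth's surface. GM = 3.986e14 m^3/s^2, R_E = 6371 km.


r = 6371.0 + 24389.473 = 30760.4730 km = 3.0760473e+07 m
v_esc = sqrt(2*mu/r) = sqrt(2*3.986e14 / 3.0760473e+07)
v_esc = 5090.8130 m/s = 5.0908 km/s

5.0908 km/s


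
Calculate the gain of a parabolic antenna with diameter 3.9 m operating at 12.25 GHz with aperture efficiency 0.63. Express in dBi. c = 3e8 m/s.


lambda = c/f = 3e8 / 1.225e+10 = 0.0244898 m
G = eta*(pi*D/lambda)^2 = 0.63*(pi*3.9/0.0244898)^2
G = 157688.1931 (linear)
G = 10*log10(157688.1931) = 51.9780 dBi

51.9780 dBi


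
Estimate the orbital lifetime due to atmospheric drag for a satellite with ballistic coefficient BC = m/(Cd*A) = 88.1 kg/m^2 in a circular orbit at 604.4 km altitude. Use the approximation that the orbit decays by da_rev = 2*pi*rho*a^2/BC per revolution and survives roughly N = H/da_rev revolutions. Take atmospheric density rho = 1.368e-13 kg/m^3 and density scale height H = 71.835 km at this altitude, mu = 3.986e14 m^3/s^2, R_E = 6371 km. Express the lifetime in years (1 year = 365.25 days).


a = R_E + alt = 6975.4000 km = 6.9754e+06 m
da_rev = 2*pi*rho*a^2/BC = 2*pi*1.368e-13*(6.9754e+06)^2/88.1 = 0.474709903 m per revolution
N = H/da_rev = 71835.0000 m / 0.474709903 m = 151323.9973 revolutions
P = 2*pi*sqrt(a^3/mu) = 5797.8223 s
lifetime = N*P = 151323.9973 * 5797.8223 = 8.7734964e+08 s = 10154.5097 days
years = 10154.5097 / 365.25 = 27.8015 years

27.8015 years


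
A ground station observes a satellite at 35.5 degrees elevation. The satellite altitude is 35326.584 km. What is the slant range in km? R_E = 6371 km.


h = 35326.584 km, el = 35.5 deg
d = -R_E*sin(el) + sqrt((R_E*sin(el))^2 + 2*R_E*h + h^2)
d = -6371.0000*sin(0.6195919) + sqrt((6371.0000*0.580703)^2 + 2*6371.0000*35326.584 + 35326.584^2)
d = 37674.0813 km

37674.0813 km


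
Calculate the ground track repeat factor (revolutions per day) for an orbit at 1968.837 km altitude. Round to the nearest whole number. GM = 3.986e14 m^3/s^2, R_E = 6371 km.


r = 8.339837e+06 m
T = 2*pi*sqrt(r^3/mu) = 7579.6223 s = 126.3270 min
revs/day = 1440 / 126.3270 = 11.3990
Rounded: 11 revolutions per day

11 revolutions per day


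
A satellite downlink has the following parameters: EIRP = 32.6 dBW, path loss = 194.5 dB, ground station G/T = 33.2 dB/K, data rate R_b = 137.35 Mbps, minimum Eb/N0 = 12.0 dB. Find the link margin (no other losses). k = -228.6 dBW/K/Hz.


C/N0 = EIRP - FSPL + G/T - k = 32.6 - 194.5 + 33.2 - (-228.6)
C/N0 = 99.9000 dB-Hz
R_b = 137.35 Mbps = 1.3735e+08 bps -> 10*log10(R_b) = 81.3783 dB-Hz
Eb/N0 = C/N0 - 10*log10(R_b) = 99.9000 - 81.3783 = 18.5217 dB
Margin = Eb/N0 - Eb/N0_req = 18.5217 - 12.0 = 6.5217 dB (link closes)

6.5217 dB
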